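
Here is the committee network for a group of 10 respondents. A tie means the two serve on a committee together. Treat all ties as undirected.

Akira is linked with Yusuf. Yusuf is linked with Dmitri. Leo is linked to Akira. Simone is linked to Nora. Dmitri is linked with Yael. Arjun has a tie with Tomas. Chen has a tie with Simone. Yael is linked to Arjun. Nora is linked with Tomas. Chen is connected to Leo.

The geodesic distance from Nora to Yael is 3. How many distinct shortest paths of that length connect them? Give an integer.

The shortest distance is 3, and the only length-3 path is Nora–Tomas–Arjun–Yael. So there is exactly 1 shortest path.

1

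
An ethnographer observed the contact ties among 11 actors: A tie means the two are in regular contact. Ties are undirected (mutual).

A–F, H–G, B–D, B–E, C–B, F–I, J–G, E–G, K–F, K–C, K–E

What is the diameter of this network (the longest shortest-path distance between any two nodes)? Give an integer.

5

Eccentricity of each node (its greatest distance to any other): A:5, B:4, C:4, D:5, E:3, F:4, G:4, H:5, I:5, J:5, K:3.
The maximum eccentricity is 5, realized for instance by the pair A–H via A – F – K – E – G – H. So the diameter is 5.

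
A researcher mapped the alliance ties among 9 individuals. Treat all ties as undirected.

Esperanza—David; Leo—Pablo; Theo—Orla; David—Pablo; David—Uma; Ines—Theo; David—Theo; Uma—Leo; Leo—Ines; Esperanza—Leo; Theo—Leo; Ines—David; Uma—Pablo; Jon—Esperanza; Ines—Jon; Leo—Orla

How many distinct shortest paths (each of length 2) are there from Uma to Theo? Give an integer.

2

The shortest distance is 2. The length-2 paths are: Uma–Leo–Theo; Uma–David–Theo.
That gives 2 distinct shortest paths.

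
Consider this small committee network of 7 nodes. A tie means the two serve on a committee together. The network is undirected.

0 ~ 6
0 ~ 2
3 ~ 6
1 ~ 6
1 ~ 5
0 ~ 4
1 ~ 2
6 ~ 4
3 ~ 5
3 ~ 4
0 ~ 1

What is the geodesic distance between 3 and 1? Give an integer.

2

One shortest route is 3 – 5 – 1, which uses 2 edges, and 3 and 1 are not directly tied, so nothing shorter exists. So d(3,1) = 2.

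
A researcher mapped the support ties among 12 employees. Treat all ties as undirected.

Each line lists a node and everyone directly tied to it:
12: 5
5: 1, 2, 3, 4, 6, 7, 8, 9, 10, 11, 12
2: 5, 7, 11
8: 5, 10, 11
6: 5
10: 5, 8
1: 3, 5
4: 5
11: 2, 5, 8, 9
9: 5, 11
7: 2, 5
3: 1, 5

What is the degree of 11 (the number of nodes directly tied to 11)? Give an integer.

4

11 is directly tied to 2, 5, 8, and 9. That is 4 neighbors, so the degree of 11 is 4.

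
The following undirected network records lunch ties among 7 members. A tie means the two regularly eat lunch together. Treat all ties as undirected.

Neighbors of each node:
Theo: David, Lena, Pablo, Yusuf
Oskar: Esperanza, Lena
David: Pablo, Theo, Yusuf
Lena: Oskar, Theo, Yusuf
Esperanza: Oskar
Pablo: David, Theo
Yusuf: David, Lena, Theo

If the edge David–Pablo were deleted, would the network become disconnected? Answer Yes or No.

No

Even without that edge, David still reaches Pablo via David – Theo – Pablo, so the network stays connected. Not a bridge.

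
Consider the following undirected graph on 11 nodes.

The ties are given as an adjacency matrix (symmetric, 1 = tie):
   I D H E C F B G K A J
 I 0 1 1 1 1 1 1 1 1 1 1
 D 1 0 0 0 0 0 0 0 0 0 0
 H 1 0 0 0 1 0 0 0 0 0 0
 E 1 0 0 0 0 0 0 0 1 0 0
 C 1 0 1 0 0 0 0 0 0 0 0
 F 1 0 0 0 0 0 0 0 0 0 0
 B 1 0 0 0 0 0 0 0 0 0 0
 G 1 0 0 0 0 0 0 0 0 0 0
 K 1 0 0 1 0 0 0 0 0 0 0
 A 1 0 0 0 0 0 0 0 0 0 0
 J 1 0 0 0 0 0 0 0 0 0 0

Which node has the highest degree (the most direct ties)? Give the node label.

I

Degrees — A:1, B:1, C:2, D:1, E:2, F:1, G:1, H:2, I:10, J:1, K:2.
The maximum is 10, attained only by I.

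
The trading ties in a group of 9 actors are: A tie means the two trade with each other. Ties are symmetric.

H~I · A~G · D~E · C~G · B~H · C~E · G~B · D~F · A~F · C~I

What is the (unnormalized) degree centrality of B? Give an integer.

2

B is directly tied to G and H. That is 2 neighbors, so the degree of B is 2.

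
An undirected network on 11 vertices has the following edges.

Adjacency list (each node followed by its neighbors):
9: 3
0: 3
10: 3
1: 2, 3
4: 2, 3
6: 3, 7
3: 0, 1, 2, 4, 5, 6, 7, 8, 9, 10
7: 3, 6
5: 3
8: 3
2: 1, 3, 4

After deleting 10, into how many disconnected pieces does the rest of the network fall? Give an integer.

1

10's neighbors (3) remain reachable from one another through other ties, so the rest of the network stays in one piece.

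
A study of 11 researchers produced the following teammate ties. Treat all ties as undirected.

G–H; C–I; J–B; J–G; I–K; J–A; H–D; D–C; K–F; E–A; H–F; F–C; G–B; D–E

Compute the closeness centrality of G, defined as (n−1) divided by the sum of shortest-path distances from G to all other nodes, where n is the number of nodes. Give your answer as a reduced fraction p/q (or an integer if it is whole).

Distances from G: A:2, B:1, C:3, D:2, E:3, F:2, H:1, I:4, J:1, K:3. Sum = 22.
n = 11, so closeness = 10/22 = 5/11.

5/11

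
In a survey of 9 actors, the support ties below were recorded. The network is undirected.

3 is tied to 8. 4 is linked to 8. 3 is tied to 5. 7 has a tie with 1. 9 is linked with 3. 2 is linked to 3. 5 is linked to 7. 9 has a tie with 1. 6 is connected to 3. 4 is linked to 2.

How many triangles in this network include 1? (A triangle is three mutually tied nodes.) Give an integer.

1's neighbors are 7 and 9, but none of them are tied to each other, so no triangle contains 1.

0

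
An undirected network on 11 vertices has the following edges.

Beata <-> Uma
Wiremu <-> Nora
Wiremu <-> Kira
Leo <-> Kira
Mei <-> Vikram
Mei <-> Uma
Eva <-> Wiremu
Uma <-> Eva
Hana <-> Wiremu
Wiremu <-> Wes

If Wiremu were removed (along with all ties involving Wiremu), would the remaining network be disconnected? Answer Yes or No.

Removing Wiremu leaves {Beata, Eva, Mei, Uma, and Vikram} with no path to {Hana}, so the network splits into 5 components. Wiremu is a cut vertex.

Yes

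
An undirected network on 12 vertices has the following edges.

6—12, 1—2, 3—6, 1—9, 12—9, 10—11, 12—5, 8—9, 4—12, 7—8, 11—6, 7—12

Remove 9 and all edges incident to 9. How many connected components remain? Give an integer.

Without 9, the remaining ties split the others into: {3, 4, 5, 6, 7, 8, 10, 11, 12}; {1, 2}.
That's 2 separate components.

2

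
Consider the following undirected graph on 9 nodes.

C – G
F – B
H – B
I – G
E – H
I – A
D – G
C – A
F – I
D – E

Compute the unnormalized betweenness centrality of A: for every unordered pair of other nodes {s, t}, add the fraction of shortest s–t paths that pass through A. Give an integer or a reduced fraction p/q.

Pairs whose geodesics pass through A — C–B: 1/2; C–F: 1/2; C–I: 1/2.
All other pairs contribute 0.
Summing the contributions gives betweenness(A) = 3/2.

3/2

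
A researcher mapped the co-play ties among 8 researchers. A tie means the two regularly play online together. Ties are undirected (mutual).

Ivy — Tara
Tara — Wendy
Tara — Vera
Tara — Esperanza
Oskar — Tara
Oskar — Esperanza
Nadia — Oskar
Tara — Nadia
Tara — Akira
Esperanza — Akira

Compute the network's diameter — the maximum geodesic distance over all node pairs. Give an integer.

Eccentricity of each node (its greatest distance to any other): Akira:2, Esperanza:2, Ivy:2, Nadia:2, Oskar:2, Tara:1, Vera:2, Wendy:2.
The maximum eccentricity is 2, realized for instance by the pair Esperanza–Vera via Esperanza – Tara – Vera. So the diameter is 2.

2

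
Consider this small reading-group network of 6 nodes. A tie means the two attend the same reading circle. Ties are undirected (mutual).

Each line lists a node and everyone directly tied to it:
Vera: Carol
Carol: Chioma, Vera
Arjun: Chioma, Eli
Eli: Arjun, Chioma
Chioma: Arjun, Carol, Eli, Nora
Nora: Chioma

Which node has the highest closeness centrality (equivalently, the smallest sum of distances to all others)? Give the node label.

Chioma

Farness (sum of distances to all others) for each node — Arjun:9, Carol:8, Chioma:6, Eli:9, Nora:10, Vera:12.
The smallest farness is 6, for Chioma, so Chioma has the highest closeness.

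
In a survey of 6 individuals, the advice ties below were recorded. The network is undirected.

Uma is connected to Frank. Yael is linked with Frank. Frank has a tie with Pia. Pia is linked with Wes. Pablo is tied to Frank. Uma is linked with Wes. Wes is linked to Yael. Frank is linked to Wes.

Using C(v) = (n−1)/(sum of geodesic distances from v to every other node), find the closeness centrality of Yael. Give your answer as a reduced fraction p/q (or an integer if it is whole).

5/8

Distances from Yael: Frank:1, Pablo:2, Pia:2, Uma:2, Wes:1. Sum = 8.
n = 6, so closeness = 5/8.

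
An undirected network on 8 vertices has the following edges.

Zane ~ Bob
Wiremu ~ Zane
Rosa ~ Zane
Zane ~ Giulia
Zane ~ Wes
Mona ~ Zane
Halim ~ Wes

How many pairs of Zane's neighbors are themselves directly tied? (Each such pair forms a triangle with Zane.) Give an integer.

0

Zane's neighbors are Bob, Giulia, Mona, Rosa, Wes, and Wiremu, but none of them are tied to each other, so no triangle contains Zane.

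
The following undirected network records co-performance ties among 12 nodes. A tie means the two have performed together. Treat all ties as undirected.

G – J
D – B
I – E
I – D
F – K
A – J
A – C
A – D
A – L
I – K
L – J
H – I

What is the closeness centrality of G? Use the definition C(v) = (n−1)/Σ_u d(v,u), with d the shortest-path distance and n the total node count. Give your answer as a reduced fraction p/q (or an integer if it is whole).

Distances from G: A:2, B:4, C:3, D:3, E:5, F:6, H:5, I:4, J:1, K:5, L:2. Sum = 40.
n = 12, so closeness = 11/40.

11/40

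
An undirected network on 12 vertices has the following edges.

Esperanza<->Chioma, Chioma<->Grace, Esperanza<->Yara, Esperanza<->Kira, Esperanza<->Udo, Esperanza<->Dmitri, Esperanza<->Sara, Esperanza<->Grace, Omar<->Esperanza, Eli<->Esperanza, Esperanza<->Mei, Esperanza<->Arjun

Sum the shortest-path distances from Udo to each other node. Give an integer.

21

Distances from Udo: Arjun:2, Chioma:2, Dmitri:2, Eli:2, Esperanza:1, Grace:2, Kira:2, Mei:2, Omar:2, Sara:2, Yara:2.
Sum = 2 + 2 + 2 + 2 + 1 + 2 + 2 + 2 + 2 + 2 + 2 = 21.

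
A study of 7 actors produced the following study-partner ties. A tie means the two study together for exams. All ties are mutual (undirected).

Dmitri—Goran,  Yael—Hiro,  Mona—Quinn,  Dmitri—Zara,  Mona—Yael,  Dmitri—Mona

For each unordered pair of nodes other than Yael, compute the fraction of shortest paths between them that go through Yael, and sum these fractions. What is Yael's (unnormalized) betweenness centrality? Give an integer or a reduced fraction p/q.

Pairs whose geodesics pass through Yael — Dmitri–Hiro: 1; Hiro–Quinn: 1; Hiro–Mona: 1; Hiro–Goran: 1; Hiro–Zara: 1.
All other pairs contribute 0.
Summing the contributions gives betweenness(Yael) = 5.

5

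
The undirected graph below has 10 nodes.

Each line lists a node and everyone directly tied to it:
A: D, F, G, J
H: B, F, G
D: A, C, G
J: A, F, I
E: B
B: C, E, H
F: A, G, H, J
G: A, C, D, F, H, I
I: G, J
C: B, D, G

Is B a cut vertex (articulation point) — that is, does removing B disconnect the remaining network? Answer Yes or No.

Removing B leaves {A, C, D, F, G, H, I, and J} with no path to {E}, so the network splits into 2 components. B is a cut vertex.

Yes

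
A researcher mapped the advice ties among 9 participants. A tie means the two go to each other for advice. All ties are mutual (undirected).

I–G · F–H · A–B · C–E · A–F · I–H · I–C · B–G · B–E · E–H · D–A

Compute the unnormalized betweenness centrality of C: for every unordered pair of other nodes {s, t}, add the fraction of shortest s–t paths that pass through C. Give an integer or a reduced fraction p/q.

1/2

Pairs whose geodesics pass through C — I–E: 1/2.
All other pairs contribute 0.
Summing the contributions gives betweenness(C) = 1/2.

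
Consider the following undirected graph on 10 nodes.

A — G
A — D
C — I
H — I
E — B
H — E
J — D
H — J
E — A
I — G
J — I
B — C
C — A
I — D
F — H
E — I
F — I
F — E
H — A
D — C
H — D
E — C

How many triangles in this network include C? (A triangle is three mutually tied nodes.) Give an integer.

C's neighbors: A, B, D, E, and I.
Neighbor pairs that are themselves tied: C–A–D; C–A–E; C–B–E; C–D–I; C–E–I. Each forms one triangle with C, for 5 in total.

5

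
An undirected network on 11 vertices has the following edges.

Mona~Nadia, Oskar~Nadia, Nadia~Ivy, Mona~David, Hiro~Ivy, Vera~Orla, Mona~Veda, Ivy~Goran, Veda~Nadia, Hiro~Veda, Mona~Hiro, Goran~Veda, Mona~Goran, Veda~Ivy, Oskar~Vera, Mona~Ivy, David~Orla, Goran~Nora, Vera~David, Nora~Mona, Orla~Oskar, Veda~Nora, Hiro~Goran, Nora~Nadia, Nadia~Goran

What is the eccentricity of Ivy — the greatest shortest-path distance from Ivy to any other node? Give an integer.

Distances from Ivy: David:2, Goran:1, Hiro:1, Mona:1, Nadia:1, Nora:2, Orla:3, Oskar:2, Veda:1, Vera:3.
The largest is 3 (to Orla and Vera), so the eccentricity of Ivy is 3.

3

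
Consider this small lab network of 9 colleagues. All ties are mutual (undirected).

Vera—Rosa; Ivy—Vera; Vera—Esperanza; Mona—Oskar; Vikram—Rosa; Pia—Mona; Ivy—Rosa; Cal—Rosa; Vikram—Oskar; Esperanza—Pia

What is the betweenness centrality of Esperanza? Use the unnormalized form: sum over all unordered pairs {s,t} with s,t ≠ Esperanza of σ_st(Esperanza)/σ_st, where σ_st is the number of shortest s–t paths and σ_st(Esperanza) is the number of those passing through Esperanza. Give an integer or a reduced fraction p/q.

Pairs whose geodesics pass through Esperanza — Ivy–Pia: 1; Ivy–Mona: 1/2; Rosa–Pia: 1; Vera–Pia: 1; Vera–Mona: 1; Cal–Pia: 1.
All other pairs contribute 0.
Summing the contributions gives betweenness(Esperanza) = 11/2.

11/2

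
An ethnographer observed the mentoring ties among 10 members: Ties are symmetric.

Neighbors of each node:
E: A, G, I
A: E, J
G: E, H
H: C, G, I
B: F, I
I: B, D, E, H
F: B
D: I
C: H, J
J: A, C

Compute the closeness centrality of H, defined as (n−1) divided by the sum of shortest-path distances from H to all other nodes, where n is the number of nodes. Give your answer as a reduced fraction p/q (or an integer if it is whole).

Distances from H: A:3, B:2, C:1, D:2, E:2, F:3, G:1, I:1, J:2. Sum = 17.
n = 10, so closeness = 9/17.

9/17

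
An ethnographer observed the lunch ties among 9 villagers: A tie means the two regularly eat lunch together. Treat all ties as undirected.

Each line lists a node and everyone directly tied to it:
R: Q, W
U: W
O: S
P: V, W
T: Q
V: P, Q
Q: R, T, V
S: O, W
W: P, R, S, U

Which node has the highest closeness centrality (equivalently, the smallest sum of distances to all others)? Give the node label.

W

Farness (sum of distances to all others) for each node — O:25, P:16, Q:17, R:15, S:18, T:24, U:20, V:18, W:13.
The smallest farness is 13, for W, so W has the highest closeness.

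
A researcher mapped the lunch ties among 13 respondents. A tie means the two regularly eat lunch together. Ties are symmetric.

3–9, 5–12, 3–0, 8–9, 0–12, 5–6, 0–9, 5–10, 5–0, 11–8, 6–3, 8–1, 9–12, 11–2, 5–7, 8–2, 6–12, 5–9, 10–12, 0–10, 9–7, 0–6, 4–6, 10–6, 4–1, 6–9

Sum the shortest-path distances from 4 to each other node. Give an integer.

25

Distances from 4: 0:2, 1:1, 2:3, 3:2, 5:2, 6:1, 7:3, 8:2, 9:2, 10:2, 11:3, 12:2.
Sum = 2 + 1 + 3 + 2 + 2 + 1 + 3 + 2 + 2 + 2 + 3 + 2 = 25.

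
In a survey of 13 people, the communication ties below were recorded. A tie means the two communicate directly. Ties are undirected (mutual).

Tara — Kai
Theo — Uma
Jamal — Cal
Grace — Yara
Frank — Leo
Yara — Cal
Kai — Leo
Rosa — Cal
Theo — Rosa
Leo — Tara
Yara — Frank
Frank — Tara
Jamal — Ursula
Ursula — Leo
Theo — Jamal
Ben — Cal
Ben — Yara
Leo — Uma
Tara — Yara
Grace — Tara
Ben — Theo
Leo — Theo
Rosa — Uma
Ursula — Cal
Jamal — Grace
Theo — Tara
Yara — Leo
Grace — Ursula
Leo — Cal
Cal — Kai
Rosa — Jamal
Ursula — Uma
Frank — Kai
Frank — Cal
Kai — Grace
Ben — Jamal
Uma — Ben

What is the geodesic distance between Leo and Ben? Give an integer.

2

One shortest route is Leo – Yara – Ben, which uses 2 edges, and Leo and Ben are not directly tied, so nothing shorter exists. So d(Leo,Ben) = 2.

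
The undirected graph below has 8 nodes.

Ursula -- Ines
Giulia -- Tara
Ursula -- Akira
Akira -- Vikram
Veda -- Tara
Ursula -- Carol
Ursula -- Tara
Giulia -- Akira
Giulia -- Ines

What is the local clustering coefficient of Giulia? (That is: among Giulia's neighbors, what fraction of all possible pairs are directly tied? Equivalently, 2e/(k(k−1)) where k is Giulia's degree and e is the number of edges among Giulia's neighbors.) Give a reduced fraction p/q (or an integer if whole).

Giulia's neighbors: Akira, Ines, and Tara (k = 3).
Possible neighbor pairs: C(3,2) = 3. Edges among them: none → e = 0.
Clustering(Giulia) = 0/3 = 0.

0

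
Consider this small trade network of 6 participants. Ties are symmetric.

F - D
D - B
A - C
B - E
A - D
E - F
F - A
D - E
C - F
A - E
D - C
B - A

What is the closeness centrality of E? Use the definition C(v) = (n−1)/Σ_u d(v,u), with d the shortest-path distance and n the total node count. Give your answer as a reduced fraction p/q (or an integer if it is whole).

5/6

Distances from E: A:1, B:1, C:2, D:1, F:1. Sum = 6.
n = 6, so closeness = 5/6.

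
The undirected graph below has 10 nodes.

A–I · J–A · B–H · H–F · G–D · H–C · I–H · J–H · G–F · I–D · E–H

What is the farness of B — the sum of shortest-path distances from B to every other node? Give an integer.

20

Distances from B: A:3, C:2, D:3, E:2, F:2, G:3, H:1, I:2, J:2.
Sum = 3 + 2 + 3 + 2 + 2 + 3 + 1 + 2 + 2 = 20.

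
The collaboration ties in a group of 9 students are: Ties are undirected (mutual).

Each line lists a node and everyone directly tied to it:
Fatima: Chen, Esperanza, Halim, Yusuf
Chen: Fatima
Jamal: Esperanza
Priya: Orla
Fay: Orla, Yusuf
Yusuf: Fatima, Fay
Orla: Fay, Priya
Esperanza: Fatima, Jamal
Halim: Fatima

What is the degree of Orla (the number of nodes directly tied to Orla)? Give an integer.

Orla is directly tied to Fay and Priya. That is 2 neighbors, so the degree of Orla is 2.

2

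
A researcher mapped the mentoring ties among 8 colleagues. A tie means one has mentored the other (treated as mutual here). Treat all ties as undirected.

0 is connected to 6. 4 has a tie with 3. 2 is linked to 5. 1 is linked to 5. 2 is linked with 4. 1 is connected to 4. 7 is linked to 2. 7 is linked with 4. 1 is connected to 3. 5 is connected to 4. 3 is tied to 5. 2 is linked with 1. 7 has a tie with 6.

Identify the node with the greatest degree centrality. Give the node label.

4

Degrees — 0:1, 1:4, 2:4, 3:3, 4:5, 5:4, 6:2, 7:3.
The maximum is 5, attained only by 4.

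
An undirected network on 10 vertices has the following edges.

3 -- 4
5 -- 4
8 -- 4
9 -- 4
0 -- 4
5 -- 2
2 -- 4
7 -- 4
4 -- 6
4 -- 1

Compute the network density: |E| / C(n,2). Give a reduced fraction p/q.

There are 10 edges and 10 nodes, so the maximum possible is C(10,2) = 45.
Density = 10/45 = 2/9.

2/9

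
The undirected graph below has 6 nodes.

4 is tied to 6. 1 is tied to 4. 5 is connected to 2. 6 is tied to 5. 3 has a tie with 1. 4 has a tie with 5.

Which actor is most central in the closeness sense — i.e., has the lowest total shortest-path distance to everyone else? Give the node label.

Farness (sum of distances to all others) for each node — 1:9, 2:12, 3:13, 4:7, 5:8, 6:9.
The smallest farness is 7, for 4, so 4 has the highest closeness.

4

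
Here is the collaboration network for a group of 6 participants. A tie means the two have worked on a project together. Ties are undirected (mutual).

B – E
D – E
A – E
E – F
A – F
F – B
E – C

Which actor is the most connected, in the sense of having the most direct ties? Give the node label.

E

Degrees — A:2, B:2, C:1, D:1, E:5, F:3.
The maximum is 5, attained only by E.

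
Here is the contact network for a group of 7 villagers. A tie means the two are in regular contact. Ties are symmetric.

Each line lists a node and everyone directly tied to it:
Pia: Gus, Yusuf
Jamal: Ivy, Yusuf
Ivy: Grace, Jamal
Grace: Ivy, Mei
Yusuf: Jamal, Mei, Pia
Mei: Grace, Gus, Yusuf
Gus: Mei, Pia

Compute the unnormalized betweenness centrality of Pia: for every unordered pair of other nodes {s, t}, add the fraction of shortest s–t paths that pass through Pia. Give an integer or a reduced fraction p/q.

1

Pairs whose geodesics pass through Pia — Yusuf–Gus: 1/2; Jamal–Gus: 1/2.
All other pairs contribute 0.
Summing the contributions gives betweenness(Pia) = 1.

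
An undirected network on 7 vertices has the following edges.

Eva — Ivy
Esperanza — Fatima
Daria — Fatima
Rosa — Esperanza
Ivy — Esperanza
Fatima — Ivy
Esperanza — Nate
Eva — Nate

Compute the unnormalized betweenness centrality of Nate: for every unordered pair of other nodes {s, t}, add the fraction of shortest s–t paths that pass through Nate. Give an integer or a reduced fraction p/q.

1

Pairs whose geodesics pass through Nate — Rosa–Eva: 1/2; Esperanza–Eva: 1/2.
All other pairs contribute 0.
Summing the contributions gives betweenness(Nate) = 1.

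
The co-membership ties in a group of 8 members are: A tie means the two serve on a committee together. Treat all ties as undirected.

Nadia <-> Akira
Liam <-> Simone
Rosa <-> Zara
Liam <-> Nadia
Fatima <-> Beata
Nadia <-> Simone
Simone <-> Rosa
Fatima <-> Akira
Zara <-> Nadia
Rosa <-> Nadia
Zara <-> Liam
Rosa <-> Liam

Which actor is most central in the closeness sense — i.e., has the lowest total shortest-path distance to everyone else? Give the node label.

Farness (sum of distances to all others) for each node — Akira:12, Beata:22, Fatima:16, Liam:13, Nadia:10, Rosa:13, Simone:14, Zara:14.
The smallest farness is 10, for Nadia, so Nadia has the highest closeness.

Nadia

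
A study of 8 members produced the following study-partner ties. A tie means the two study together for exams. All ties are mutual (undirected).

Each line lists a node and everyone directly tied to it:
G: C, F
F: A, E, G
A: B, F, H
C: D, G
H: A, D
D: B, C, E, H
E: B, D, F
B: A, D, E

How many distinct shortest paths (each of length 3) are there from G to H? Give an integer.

2

The shortest distance is 3. The length-3 paths are: G–C–D–H; G–F–A–H.
That gives 2 distinct shortest paths.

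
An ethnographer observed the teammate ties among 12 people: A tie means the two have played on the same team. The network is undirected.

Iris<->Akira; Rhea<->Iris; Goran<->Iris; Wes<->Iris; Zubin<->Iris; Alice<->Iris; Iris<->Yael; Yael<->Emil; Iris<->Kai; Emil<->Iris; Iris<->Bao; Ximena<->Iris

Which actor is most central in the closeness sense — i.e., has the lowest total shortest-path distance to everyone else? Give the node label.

Iris

Farness (sum of distances to all others) for each node — Akira:21, Alice:21, Bao:21, Emil:20, Goran:21, Iris:11, Kai:21, Rhea:21, Wes:21, Ximena:21, Yael:20, Zubin:21.
The smallest farness is 11, for Iris, so Iris has the highest closeness.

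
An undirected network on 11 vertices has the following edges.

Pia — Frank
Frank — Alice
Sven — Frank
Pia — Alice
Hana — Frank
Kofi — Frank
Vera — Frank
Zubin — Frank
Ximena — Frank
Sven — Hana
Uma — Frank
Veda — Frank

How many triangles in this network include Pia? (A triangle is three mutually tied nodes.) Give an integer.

1

Pia's neighbors: Alice and Frank.
Neighbor pairs that are themselves tied: Pia–Alice–Frank. Each forms one triangle with Pia, for 1 in total.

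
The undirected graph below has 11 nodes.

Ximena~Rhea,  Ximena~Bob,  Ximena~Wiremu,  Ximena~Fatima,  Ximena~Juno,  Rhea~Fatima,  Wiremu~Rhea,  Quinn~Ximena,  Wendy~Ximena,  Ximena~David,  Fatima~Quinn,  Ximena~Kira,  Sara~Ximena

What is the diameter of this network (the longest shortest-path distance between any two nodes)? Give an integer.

Eccentricity of each node (its greatest distance to any other): Bob:2, David:2, Fatima:2, Juno:2, Kira:2, Quinn:2, Rhea:2, Sara:2, Wendy:2, Wiremu:2, Ximena:1.
The maximum eccentricity is 2, realized for instance by the pair Rhea–Sara via Rhea – Ximena – Sara. So the diameter is 2.

2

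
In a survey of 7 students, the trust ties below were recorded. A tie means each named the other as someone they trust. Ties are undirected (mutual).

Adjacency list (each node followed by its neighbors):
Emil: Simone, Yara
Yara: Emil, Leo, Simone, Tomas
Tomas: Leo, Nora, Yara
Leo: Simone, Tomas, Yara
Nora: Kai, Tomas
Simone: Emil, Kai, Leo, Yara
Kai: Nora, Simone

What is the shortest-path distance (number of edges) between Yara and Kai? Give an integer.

2

One shortest route is Yara – Simone – Kai, which uses 2 edges, and Yara and Kai are not directly tied, so nothing shorter exists. So d(Yara,Kai) = 2.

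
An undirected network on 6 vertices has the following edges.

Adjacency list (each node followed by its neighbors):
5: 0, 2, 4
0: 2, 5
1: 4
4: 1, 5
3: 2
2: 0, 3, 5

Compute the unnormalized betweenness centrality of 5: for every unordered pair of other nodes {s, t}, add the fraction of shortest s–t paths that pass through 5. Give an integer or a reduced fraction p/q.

Pairs whose geodesics pass through 5 — 1–0: 1; 1–3: 1; 1–2: 1; 0–4: 1; 3–4: 1; 2–4: 1.
All other pairs contribute 0.
Summing the contributions gives betweenness(5) = 6.

6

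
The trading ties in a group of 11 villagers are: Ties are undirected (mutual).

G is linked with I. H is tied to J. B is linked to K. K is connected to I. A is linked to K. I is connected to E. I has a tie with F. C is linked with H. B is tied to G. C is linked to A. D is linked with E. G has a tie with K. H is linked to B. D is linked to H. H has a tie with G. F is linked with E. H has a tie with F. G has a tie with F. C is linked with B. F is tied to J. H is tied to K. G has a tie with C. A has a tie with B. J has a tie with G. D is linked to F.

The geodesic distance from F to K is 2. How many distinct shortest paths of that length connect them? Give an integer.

3

The shortest distance is 2. The length-2 paths are: F–I–K; F–H–K; F–G–K.
That gives 3 distinct shortest paths.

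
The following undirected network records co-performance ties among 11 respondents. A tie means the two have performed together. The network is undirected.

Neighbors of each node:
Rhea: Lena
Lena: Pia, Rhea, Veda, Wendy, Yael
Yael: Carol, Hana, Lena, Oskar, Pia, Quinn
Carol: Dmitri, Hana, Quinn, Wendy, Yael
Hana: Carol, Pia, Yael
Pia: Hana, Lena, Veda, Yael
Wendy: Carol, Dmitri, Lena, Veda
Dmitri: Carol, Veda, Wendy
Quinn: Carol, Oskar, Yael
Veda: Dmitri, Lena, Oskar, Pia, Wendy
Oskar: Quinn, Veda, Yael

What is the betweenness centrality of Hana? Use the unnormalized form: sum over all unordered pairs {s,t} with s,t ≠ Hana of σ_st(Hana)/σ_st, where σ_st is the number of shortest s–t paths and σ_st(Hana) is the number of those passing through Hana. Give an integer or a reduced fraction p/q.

1/2

Pairs whose geodesics pass through Hana — Pia–Carol: 1/2.
All other pairs contribute 0.
Summing the contributions gives betweenness(Hana) = 1/2.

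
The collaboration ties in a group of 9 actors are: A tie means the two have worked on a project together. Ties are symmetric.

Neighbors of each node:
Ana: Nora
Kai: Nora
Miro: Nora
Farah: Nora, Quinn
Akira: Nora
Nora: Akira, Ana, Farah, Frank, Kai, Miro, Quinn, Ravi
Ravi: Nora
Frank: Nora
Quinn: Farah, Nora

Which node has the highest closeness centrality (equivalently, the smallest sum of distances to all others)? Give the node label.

Farness (sum of distances to all others) for each node — Akira:15, Ana:15, Farah:14, Frank:15, Kai:15, Miro:15, Nora:8, Quinn:14, Ravi:15.
The smallest farness is 8, for Nora, so Nora has the highest closeness.

Nora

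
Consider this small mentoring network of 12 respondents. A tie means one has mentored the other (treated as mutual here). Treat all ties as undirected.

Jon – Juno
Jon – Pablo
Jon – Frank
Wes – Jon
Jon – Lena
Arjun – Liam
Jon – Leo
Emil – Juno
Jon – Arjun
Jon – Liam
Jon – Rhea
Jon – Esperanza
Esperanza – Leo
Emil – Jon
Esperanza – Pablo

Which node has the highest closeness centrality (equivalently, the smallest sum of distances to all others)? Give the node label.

Farness (sum of distances to all others) for each node — Arjun:20, Emil:20, Esperanza:19, Frank:21, Jon:11, Juno:20, Lena:21, Leo:20, Liam:20, Pablo:20, Rhea:21, Wes:21.
The smallest farness is 11, for Jon, so Jon has the highest closeness.

Jon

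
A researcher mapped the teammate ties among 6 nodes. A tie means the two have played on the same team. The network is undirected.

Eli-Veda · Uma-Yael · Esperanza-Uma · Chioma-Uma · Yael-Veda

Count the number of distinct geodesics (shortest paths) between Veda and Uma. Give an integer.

The shortest distance is 2, and the only length-2 path is Veda–Yael–Uma. So there is exactly 1 shortest path.

1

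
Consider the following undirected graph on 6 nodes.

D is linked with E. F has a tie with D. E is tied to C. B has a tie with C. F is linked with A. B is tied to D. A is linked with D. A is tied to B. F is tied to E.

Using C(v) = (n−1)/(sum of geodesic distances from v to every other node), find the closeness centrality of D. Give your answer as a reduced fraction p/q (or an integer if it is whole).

Distances from D: A:1, B:1, C:2, E:1, F:1. Sum = 6.
n = 6, so closeness = 5/6.

5/6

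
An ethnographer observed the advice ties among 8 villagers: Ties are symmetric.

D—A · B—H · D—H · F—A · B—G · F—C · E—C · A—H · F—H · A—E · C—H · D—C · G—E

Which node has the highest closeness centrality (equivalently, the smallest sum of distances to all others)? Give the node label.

Farness (sum of distances to all others) for each node — A:10, B:12, C:10, D:12, E:11, F:12, G:14, H:9.
The smallest farness is 9, for H, so H has the highest closeness.

H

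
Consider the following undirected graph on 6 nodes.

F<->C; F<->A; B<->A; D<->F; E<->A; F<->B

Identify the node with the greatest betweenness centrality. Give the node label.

Unnormalized betweenness of each node: A:4, B:0, C:0, D:0, E:0, F:7.
F has the largest value, 7, making it the main broker — the node through which the most shortest paths run.

F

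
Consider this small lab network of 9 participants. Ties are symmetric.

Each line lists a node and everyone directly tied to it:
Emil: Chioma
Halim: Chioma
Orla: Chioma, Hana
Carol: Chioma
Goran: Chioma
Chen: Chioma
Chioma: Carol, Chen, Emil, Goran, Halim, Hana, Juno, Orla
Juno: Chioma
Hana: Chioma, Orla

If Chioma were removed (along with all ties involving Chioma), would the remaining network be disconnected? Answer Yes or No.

Yes

Removing Chioma leaves {Halim} with no path to {Hana and Orla}, so the network splits into 7 components. Chioma is a cut vertex.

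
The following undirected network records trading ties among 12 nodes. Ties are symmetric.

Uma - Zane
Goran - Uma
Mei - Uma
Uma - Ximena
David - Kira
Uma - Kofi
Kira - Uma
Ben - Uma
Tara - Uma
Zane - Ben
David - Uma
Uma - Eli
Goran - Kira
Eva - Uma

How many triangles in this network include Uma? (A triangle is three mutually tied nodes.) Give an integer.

3

Uma's neighbors: Ben, David, Eli, Eva, Goran, Kira, Kofi, Mei, Tara, Ximena, and Zane.
Neighbor pairs that are themselves tied: Uma–Ben–Zane; Uma–David–Kira; Uma–Goran–Kira. Each forms one triangle with Uma, for 3 in total.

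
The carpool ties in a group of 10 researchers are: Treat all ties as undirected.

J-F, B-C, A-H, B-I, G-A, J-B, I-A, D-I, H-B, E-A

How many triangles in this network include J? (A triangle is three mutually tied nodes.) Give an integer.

0

J's neighbors are B and F, but none of them are tied to each other, so no triangle contains J.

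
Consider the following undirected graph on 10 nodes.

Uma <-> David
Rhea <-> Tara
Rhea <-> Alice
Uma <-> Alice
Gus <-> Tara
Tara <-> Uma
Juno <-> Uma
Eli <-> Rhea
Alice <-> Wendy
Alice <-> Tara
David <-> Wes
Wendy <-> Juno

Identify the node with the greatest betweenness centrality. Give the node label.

Unnormalized betweenness of each node: Alice:59/6, David:8, Eli:0, Gus:0, Juno:3/2, Rhea:8, Tara:35/3, Uma:107/6, Wendy:7/6, Wes:0.
Uma has the largest value, 107/6, making it the main broker — the node through which the most shortest paths run.

Uma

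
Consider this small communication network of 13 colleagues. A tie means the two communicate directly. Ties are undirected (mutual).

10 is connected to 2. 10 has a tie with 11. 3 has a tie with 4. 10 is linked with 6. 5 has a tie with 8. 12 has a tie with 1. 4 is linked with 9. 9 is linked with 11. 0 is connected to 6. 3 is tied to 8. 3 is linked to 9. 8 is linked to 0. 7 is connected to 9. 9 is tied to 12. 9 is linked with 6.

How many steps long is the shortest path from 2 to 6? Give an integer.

2

One shortest route is 2 – 10 – 6, which uses 2 edges, and 2 and 6 are not directly tied, so nothing shorter exists. So d(2,6) = 2.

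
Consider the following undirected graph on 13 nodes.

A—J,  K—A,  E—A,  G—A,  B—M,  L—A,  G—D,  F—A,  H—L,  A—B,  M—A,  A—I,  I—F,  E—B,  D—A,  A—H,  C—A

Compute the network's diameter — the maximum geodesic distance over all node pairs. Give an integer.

Eccentricity of each node (its greatest distance to any other): A:1, B:2, C:2, D:2, E:2, F:2, G:2, H:2, I:2, J:2, K:2, L:2, M:2.
The maximum eccentricity is 2, realized for instance by the pair F–G via F – A – G. So the diameter is 2.

2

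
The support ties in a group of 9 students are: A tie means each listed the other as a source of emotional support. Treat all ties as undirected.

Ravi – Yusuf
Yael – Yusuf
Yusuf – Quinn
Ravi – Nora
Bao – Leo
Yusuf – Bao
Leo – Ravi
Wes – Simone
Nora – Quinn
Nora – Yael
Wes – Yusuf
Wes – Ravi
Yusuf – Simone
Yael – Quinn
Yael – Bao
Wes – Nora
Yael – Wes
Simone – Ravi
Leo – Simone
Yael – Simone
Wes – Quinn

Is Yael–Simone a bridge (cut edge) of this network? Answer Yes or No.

No

Even without that edge, Yael still reaches Simone via Yael – Wes – Simone, so the network stays connected. Not a bridge.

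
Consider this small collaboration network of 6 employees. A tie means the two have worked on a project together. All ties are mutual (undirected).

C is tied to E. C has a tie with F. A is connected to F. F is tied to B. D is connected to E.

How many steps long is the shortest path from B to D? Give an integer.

One shortest route is B – F – C – E – D, which uses 4 edges, and at distance 3 from B we only reach {E}, which does not include D. So d(B,D) = 4.

4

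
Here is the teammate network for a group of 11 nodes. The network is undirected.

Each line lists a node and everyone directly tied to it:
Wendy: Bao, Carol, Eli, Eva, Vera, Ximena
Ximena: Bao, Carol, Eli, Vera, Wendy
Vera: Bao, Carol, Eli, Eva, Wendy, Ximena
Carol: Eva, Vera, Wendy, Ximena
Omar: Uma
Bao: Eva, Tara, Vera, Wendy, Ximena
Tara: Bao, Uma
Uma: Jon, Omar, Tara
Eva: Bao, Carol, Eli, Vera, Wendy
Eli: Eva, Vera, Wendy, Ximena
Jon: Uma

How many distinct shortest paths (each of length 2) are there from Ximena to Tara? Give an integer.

1

The shortest distance is 2, and the only length-2 path is Ximena–Bao–Tara. So there is exactly 1 shortest path.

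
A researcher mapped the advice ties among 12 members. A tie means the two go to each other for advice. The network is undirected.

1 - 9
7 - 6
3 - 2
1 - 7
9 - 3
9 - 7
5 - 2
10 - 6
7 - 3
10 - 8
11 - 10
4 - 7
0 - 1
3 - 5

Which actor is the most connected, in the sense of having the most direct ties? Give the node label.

7

Degrees — 0:1, 1:3, 2:2, 3:4, 4:1, 5:2, 6:2, 7:5, 8:1, 9:3, 10:3, 11:1.
The maximum is 5, attained only by 7.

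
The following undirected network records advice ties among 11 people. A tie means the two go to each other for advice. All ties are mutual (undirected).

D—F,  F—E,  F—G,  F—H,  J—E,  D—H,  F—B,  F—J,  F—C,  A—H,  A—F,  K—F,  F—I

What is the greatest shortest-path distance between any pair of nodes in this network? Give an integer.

2

Eccentricity of each node (its greatest distance to any other): A:2, B:2, C:2, D:2, E:2, F:1, G:2, H:2, I:2, J:2, K:2.
The maximum eccentricity is 2, realized for instance by the pair G–D via G – F – D. So the diameter is 2.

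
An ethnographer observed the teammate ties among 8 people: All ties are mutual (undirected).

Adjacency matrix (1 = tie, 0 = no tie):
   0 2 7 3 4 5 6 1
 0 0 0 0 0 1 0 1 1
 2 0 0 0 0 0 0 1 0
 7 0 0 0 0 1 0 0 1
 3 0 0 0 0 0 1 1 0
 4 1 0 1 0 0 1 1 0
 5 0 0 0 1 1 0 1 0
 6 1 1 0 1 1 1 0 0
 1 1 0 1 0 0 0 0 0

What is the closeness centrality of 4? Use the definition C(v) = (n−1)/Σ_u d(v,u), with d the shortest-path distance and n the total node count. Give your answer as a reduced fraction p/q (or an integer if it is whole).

7/10

Distances from 4: 0:1, 1:2, 2:2, 3:2, 5:1, 6:1, 7:1. Sum = 10.
n = 8, so closeness = 7/10.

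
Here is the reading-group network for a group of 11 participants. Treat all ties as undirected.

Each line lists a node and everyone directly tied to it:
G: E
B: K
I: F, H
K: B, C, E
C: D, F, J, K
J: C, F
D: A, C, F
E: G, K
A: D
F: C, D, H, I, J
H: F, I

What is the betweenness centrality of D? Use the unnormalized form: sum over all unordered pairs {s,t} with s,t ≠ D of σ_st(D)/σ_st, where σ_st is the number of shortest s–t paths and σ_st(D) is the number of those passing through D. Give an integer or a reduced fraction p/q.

9

Pairs whose geodesics pass through D — I–A: 1; H–A: 1; J–A: 2/2; F–A: 1; C–A: 1; B–A: 1; E–A: 1; K–A: 1; G–A: 1.
All other pairs contribute 0.
Summing the contributions gives betweenness(D) = 9.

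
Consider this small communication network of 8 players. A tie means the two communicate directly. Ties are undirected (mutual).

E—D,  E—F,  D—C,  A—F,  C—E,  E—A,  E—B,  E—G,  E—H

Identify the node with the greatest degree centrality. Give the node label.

E

Degrees — A:2, B:1, C:2, D:2, E:7, F:2, G:1, H:1.
The maximum is 7, attained only by E.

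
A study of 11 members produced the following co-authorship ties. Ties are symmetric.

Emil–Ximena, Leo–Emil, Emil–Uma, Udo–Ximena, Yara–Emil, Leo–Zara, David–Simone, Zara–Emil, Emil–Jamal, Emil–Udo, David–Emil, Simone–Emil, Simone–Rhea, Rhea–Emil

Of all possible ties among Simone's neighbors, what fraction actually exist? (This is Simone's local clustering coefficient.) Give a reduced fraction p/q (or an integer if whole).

Simone's neighbors: David, Emil, and Rhea (k = 3).
Possible neighbor pairs: C(3,2) = 3. Edges among them: David–Emil, Emil–Rhea → e = 2.
Clustering(Simone) = 2/3.

2/3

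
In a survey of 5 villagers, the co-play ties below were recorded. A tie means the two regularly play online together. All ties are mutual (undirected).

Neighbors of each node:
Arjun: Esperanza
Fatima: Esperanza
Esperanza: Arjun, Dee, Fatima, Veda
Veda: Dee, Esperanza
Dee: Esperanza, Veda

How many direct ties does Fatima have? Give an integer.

Fatima is directly tied to Esperanza. That is 1 neighbor, so the degree of Fatima is 1.

1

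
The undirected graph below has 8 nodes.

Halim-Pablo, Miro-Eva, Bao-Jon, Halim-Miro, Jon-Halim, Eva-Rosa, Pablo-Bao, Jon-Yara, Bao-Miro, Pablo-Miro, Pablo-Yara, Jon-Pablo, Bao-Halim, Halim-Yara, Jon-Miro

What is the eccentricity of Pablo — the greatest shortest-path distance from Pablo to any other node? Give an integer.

Distances from Pablo: Bao:1, Eva:2, Halim:1, Jon:1, Miro:1, Rosa:3, Yara:1.
The largest is 3 (to Rosa), so the eccentricity of Pablo is 3.

3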